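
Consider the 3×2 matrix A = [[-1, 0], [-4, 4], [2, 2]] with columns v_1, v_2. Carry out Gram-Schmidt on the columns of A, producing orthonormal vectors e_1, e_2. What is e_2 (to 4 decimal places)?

e_2 = (-0.1576, 0.4729, 0.8669)

e_1 = v_1/‖v_1‖ = (-1, -4, 2)/4.5826 = (-0.2182, -0.8729, 0.4364).
r_{12} = e_1·v_2 = -2.6186.
u_2 = v_2 + 2.6186·e_1 = (-0.5714, 1.7143, 3.1429).
‖u_2‖ = 3.6253, so e_2 = (-0.1576, 0.4729, 0.8669).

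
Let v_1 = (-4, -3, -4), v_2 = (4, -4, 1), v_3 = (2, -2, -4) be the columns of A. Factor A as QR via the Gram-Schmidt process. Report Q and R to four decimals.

Q = [[-0.6247, 0.5742, 0.5292], [-0.4685, -0.8178, 0.3342], [-0.6247, 0.0391, -0.7799]], R = [[6.4031, -1.2494, 2.1864], [0.0000, 5.6071, 2.6274], [0.0000, 0.0000, 3.5095]]

q_1 = v_1/‖v_1‖ = (-4, -3, -4)/6.4031 = (-0.6247, -0.4685, -0.6247).
r_{12} = q_1·v_2 = -1.2494.
u_2 = v_2 + 1.2494·q_1 = (3.2195, -4.5854, 0.2195).
‖u_2‖ = 5.6071, so q_2 = (0.5742, -0.8178, 0.0391).
r_{13} = q_1·v_3 = 2.1864; r_{23} = q_2·v_3 = 2.6274.
u_3 = v_3 − 2.1864·q_1 − 2.6274·q_2 = (1.8573, 1.1730, -2.7370).
‖u_3‖ = 3.5095, so q_3 = (0.5292, 0.3342, -0.7799).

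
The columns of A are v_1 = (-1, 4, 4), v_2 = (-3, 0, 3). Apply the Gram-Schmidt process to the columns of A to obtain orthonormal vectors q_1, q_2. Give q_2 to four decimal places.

v_1 = (-1, 4, 4); ‖v_1‖ = 5.7446, so q_1 = (-0.1741, 0.6963, 0.6963).
q_1·v_2 = (-0.1741)·(-3) + 0.6963·0 + 0.6963·3 = 2.6112.
u_2 = v_2 − 2.6112·q_1 = (-2.5455, -1.8182, 1.1818).
‖u_2‖ = 3.3439, so q_2 = (-0.7612, -0.5437, 0.3534).

q_2 = (-0.7612, -0.5437, 0.3534)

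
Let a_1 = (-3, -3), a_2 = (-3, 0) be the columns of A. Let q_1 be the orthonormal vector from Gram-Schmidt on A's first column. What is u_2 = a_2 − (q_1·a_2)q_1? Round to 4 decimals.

u_2 = (-1.5000, 1.5000)

q_1 = a_1/‖a_1‖ = (-3, -3)/4.2426 = (-0.7071, -0.7071).
r_{12} = q_1·a_2 = 2.1213.
u_2 = a_2 − 2.1213·q_1 = (-1.5000, 1.5000).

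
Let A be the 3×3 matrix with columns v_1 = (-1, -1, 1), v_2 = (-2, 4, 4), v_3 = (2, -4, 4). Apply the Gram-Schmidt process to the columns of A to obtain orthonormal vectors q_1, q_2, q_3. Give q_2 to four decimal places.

q_1 = v_1/‖v_1‖ = (-1, -1, 1)/1.7321 = (-0.5774, -0.5774, 0.5774).
r_{12} = q_1·v_2 = 1.1547.
u_2 = v_2 − 1.1547·q_1 = (-1.3333, 4.6667, 3.3333).
‖u_2‖ = 5.8878, so q_2 = (-0.2265, 0.7926, 0.5661).

q_2 = (-0.2265, 0.7926, 0.5661)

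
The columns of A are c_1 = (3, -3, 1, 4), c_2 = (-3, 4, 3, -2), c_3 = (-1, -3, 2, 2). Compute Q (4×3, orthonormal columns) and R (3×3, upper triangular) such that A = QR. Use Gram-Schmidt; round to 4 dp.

Q = [[0.5071, -0.1785, -0.7074], [-0.5071, 0.4098, -0.6820], [0.1690, 0.8659, 0.1839], [0.6761, 0.2247, -0.0269]], R = [[5.9161, -4.3948, 2.7045], [0.0000, 4.3227, 1.1302], [0.0000, 0.0000, 3.0673]]

c_1 = (3, -3, 1, 4); ‖c_1‖ = 5.9161, so e_1 = (0.5071, -0.5071, 0.1690, 0.6761).
e_1·c_2 = 0.5071·(-3) + (-0.5071)·4 + 0.1690·3 + 0.6761·(-2) = -4.3948.
u_2 = c_2 + 4.3948·e_1 = (-0.7714, 1.7714, 3.7429, 0.9714).
‖u_2‖ = 4.3227, so e_2 = (-0.1785, 0.4098, 0.8659, 0.2247).
e_1·c_3 = 0.5071·(-1) + (-0.5071)·(-3) + 0.1690·2 + 0.6761·2 = 2.7045; e_2·c_3 = (-0.1785)·(-1) + 0.4098·(-3) + 0.8659·2 + 0.2247·2 = 1.1302.
u_3 = c_3 − 2.7045·e_1 − 1.1302·e_2 = (-2.1697, -2.0917, 0.5642, -0.0826).
‖u_3‖ = 3.0673, so e_3 = (-0.7074, -0.6820, 0.1839, -0.0269).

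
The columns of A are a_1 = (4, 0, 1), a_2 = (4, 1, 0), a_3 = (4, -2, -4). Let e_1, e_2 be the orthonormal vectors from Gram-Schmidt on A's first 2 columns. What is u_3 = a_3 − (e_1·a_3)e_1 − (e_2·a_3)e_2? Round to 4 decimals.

u_3 = (0.8485, -3.3939, -3.3939)

a_1 = (4, 0, 1); ‖a_1‖ = 4.1231, so e_1 = (0.9701, 0.0000, 0.2425).
e_1·a_2 = 0.9701·4 + 0.0000·1 + 0.2425·0 = 3.8806.
u_2 = a_2 − 3.8806·e_1 = (0.2353, 1.0000, -0.9412).
‖u_2‖ = 1.3933, so e_2 = (0.1689, 0.7177, -0.6755).
e_1·a_3 = 0.9701·4 + 0.0000·(-2) + 0.2425·(-4) = 2.9104; e_2·a_3 = 0.1689·4 + 0.7177·(-2) + (-0.6755)·(-4) = 1.9421.
u_3 = a_3 − 2.9104·e_1 − 1.9421·e_2 = (0.8485, -3.3939, -3.3939).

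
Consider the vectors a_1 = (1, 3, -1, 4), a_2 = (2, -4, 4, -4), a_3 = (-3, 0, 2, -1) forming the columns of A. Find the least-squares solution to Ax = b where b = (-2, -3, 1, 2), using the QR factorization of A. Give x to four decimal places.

x = (0.0829, 0.0728, 0.4507)

a_1 = (1, 3, -1, 4); ‖a_1‖ = 5.1962, so e_1 = (0.1925, 0.5774, -0.1925, 0.7698).
e_1·a_2 = 0.1925·2 + 0.5774·(-4) + (-0.1925)·4 + 0.7698·(-4) = -5.7735.
u_2 = a_2 + 5.7735·e_1 = (3.1111, -0.6667, 2.8889, 0.4444).
‖u_2‖ = 4.3205, so e_2 = (0.7201, -0.1543, 0.6686, 0.1029).
e_1·a_3 = 0.1925·(-3) + 0.5774·0 + (-0.1925)·2 + 0.7698·(-1) = -1.7321; e_2·a_3 = 0.7201·(-3) + (-0.1543)·0 + 0.6686·2 + 0.1029·(-1) = -0.9258.
u_3 = a_3 + 1.7321·e_1 + 0.9258·e_2 = (-2.0000, 0.8571, 2.2857, 0.4286).
‖u_3‖ = 3.1848, so e_3 = (-0.6280, 0.2691, 0.7177, 0.1346).
Qᵀb = (-0.7698, -0.1029, 1.4354).
Back-substitute: x_3 = 1.4354/3.1848 = 0.4507.
x_2 = (-0.1029 + 0.9258·0.4507)/4.3205 = 0.0728.
x_1 = (-0.7698 + 5.7735·0.0728 + 1.7321·0.4507)/5.1962 = 0.0829.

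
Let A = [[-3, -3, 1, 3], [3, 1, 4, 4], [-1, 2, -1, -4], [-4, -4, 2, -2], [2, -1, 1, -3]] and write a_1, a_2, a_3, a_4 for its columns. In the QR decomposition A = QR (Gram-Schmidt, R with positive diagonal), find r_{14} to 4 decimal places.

r_{14} = 1.4412

a_1 = (-3, 3, -1, -4, 2); ‖a_1‖ = 6.2450, so e_1 = (-0.4804, 0.4804, -0.1601, -0.6405, 0.3203).
r_{14} = e_1·a_4 = 1.4412.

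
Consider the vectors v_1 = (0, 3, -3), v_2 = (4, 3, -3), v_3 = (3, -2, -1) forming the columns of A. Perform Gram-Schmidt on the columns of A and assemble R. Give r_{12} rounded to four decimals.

r_{12} = 4.2426

q_1 = v_1/‖v_1‖ = (0, 3, -3)/4.2426 = (0.0000, 0.7071, -0.7071).
r_{12} = q_1·v_2 = 4.2426.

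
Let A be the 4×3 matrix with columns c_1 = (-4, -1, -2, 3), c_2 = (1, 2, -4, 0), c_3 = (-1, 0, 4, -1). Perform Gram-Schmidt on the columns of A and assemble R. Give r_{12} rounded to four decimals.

r_{12} = 0.3651

c_1 = (-4, -1, -2, 3); ‖c_1‖ = 5.4772, so q_1 = (-0.7303, -0.1826, -0.3651, 0.5477).
r_{12} = q_1·c_2 = 0.3651.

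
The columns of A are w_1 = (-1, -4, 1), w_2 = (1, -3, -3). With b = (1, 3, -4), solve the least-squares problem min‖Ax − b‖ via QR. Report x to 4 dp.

x = (-1.2770, 0.7482)

w_1 = (-1, -4, 1); ‖w_1‖ = 4.2426, so e_1 = (-0.2357, -0.9428, 0.2357).
e_1·w_2 = (-0.2357)·1 + (-0.9428)·(-3) + 0.2357·(-3) = 1.8856.
u_2 = w_2 − 1.8856·e_1 = (1.4444, -1.2222, -3.4444).
‖u_2‖ = 3.9299, so e_2 = (0.3675, -0.3110, -0.8765).
Qᵀb = (-4.0069, 2.9404).
Back-substitute: x_2 = 2.9404/3.9299 = 0.7482.
x_1 = (-4.0069 − 1.8856·0.7482)/4.2426 = -1.2770.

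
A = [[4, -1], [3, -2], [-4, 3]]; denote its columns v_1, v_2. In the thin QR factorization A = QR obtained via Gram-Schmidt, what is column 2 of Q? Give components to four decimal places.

e_1 = v_1/‖v_1‖ = (4, 3, -4)/6.4031 = (0.6247, 0.4685, -0.6247).
r_{12} = e_1·v_2 = -3.4358.
u_2 = v_2 + 3.4358·e_1 = (1.1463, -0.3902, 0.8537).
‖u_2‖ = 1.4816, so e_2 = (0.7737, -0.2634, 0.5762).

e_2 = (0.7737, -0.2634, 0.5762)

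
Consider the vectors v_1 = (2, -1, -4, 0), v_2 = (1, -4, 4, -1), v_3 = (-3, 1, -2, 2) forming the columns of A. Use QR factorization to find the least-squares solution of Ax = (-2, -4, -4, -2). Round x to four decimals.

v_1 = (2, -1, -4, 0); ‖v_1‖ = 4.5826, so e_1 = (0.4364, -0.2182, -0.8729, 0.0000).
e_1·v_2 = 0.4364·1 + (-0.2182)·(-4) + (-0.8729)·4 + 0.0000·(-1) = -2.1822.
u_2 = v_2 + 2.1822·e_1 = (1.9524, -4.4762, 2.0952, -1.0000).
‖u_2‖ = 5.4072, so e_2 = (0.3611, -0.8278, 0.3875, -0.1849).
e_1·v_3 = 0.4364·(-3) + (-0.2182)·1 + (-0.8729)·(-2) + 0.0000·2 = 0.2182; e_2·v_3 = 0.3611·(-3) + (-0.8278)·1 + 0.3875·(-2) + (-0.1849)·2 = -3.0559.
u_3 = v_3 − 0.2182·e_1 + 3.0559·e_2 = (-1.9919, -1.4821, -0.6254, 1.4349).
‖u_3‖ = 2.9350, so e_3 = (-0.6787, -0.5050, -0.2131, 0.4889).
Qᵀb = (3.4915, 1.4090, 3.2518).
Back-substitute: x_3 = 3.2518/2.9350 = 1.1080.
x_2 = (1.4090 + 3.0559·1.1080)/5.4072 = 0.8867.
x_1 = (3.4915 + 2.1822·0.8867 − 0.2182·1.1080)/4.5826 = 1.1314.

x = (1.1314, 0.8867, 1.1080)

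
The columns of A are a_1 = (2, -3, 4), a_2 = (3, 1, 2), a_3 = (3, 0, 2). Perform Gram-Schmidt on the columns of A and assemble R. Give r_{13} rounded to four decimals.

a_1 = (2, -3, 4); ‖a_1‖ = 5.3852, so q_1 = (0.3714, -0.5571, 0.7428).
r_{13} = q_1·a_3 = 2.5997.

r_{13} = 2.5997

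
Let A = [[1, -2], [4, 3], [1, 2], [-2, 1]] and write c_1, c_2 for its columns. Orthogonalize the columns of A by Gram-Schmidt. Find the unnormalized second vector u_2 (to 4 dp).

u_2 = (-2.4545, 1.1818, 1.5455, 1.9091)

c_1 = (1, 4, 1, -2); ‖c_1‖ = 4.6904, so e_1 = (0.2132, 0.8528, 0.2132, -0.4264).
e_1·c_2 = 0.2132·(-2) + 0.8528·3 + 0.2132·2 + (-0.4264)·1 = 2.1320.
u_2 = c_2 − 2.1320·e_1 = (-2.4545, 1.1818, 1.5455, 1.9091).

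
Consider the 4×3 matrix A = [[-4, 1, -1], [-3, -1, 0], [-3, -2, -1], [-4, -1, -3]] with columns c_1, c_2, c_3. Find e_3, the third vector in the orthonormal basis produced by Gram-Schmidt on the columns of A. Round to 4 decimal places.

e_1 = c_1/‖c_1‖ = (-4, -3, -3, -4)/7.0711 = (-0.5657, -0.4243, -0.4243, -0.5657).
r_{12} = e_1·c_2 = 1.2728.
u_2 = c_2 − 1.2728·e_1 = (1.7200, -0.4600, -1.4600, -0.2800).
‖u_2‖ = 2.3195, so e_2 = (0.7415, -0.1983, -0.6295, -0.1207).
r_{13} = e_1·c_3 = 2.6870; r_{23} = e_2·c_3 = 0.2501.
u_3 = c_3 − 2.6870·e_1 − 0.2501·e_2 = (0.3346, 1.1896, 0.2974, -1.4498).
‖u_3‖ = 1.9281, so e_3 = (0.1735, 0.6170, 0.1542, -0.7519).

e_3 = (0.1735, 0.6170, 0.1542, -0.7519)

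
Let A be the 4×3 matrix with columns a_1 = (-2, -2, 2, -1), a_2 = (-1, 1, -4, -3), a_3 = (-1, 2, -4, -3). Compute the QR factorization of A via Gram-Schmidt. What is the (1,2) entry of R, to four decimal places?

r_{12} = -1.3868

q_1 = a_1/‖a_1‖ = (-2, -2, 2, -1)/3.6056 = (-0.5547, -0.5547, 0.5547, -0.2774).
r_{12} = q_1·a_2 = -1.3868.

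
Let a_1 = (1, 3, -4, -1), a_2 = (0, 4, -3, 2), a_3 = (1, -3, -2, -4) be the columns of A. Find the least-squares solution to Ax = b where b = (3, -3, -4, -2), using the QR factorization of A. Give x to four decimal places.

x = (-1.2267, 1.7067, 1.8933)

a_1 = (1, 3, -4, -1); ‖a_1‖ = 5.1962, so q_1 = (0.1925, 0.5774, -0.7698, -0.1925).
q_1·a_2 = 0.1925·0 + 0.5774·4 + (-0.7698)·(-3) + (-0.1925)·2 = 4.2339.
u_2 = a_2 − 4.2339·q_1 = (-0.8148, 1.5556, 0.2593, 2.8148).
‖u_2‖ = 3.3278, so q_2 = (-0.2449, 0.4674, 0.0779, 0.8459).
q_1·a_3 = 0.1925·1 + 0.5774·(-3) + (-0.7698)·(-2) + (-0.1925)·(-4) = 0.7698; q_2·a_3 = (-0.2449)·1 + 0.4674·(-3) + 0.0779·(-2) + 0.8459·(-4) = -5.1864.
u_3 = a_3 − 0.7698·q_1 + 5.1864·q_2 = (-0.4181, -1.0201, -1.0033, 0.5351).
‖u_3‖ = 1.5838, so q_3 = (-0.2640, -0.6441, -0.6335, 0.3379).
Qᵀb = (2.3094, -4.1402, 2.9986).
Back-substitute: x_3 = 2.9986/1.5838 = 1.8933.
x_2 = (-4.1402 + 5.1864·1.8933)/3.3278 = 1.7067.
x_1 = (2.3094 − 4.2339·1.7067 − 0.7698·1.8933)/5.1962 = -1.2267.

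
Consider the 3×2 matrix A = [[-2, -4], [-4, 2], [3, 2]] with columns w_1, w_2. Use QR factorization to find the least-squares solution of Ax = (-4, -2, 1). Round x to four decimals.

w_1 = (-2, -4, 3); ‖w_1‖ = 5.3852, so e_1 = (-0.3714, -0.7428, 0.5571).
e_1·w_2 = (-0.3714)·(-4) + (-0.7428)·2 + 0.5571·2 = 1.1142.
u_2 = w_2 − 1.1142·e_1 = (-3.5862, 2.8276, 1.3793).
‖u_2‖ = 4.7706, so e_2 = (-0.7517, 0.5927, 0.2891).
Qᵀb = (3.5282, 2.1106).
Back-substitute: x_2 = 2.1106/4.7706 = 0.4424.
x_1 = (3.5282 − 1.1142·0.4424)/5.3852 = 0.5636.

x = (0.5636, 0.4424)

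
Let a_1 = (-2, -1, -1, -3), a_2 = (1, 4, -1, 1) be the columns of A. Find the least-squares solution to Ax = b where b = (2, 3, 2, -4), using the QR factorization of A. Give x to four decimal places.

a_1 = (-2, -1, -1, -3); ‖a_1‖ = 3.8730, so e_1 = (-0.5164, -0.2582, -0.2582, -0.7746).
e_1·a_2 = (-0.5164)·1 + (-0.2582)·4 + (-0.2582)·(-1) + (-0.7746)·1 = -2.0656.
u_2 = a_2 + 2.0656·e_1 = (-0.0667, 3.4667, -1.5333, -0.6000).
‖u_2‖ = 3.8384, so e_2 = (-0.0174, 0.9032, -0.3995, -0.1563).
Qᵀb = (0.7746, 2.5010).
Back-substitute: x_2 = 2.5010/3.8384 = 0.6516.
x_1 = (0.7746 + 2.0656·0.6516)/3.8730 = 0.5475.

x = (0.5475, 0.6516)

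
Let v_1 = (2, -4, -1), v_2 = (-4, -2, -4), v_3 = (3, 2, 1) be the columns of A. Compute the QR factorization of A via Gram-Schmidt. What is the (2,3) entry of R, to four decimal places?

r_{23} = -3.2729

q_1 = v_1/‖v_1‖ = (2, -4, -1)/4.5826 = (0.4364, -0.8729, -0.2182).
r_{12} = q_1·v_2 = 0.8729.
u_2 = v_2 − 0.8729·q_1 = (-4.3810, -1.2381, -3.8095).
‖u_2‖ = 5.9362, so q_2 = (-0.7380, -0.2086, -0.6417).
r_{23} = q_2·v_3 = -3.2729.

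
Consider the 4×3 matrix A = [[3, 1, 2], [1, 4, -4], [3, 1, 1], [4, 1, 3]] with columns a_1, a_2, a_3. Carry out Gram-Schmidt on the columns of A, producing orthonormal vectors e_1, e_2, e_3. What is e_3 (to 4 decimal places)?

a_1 = (3, 1, 3, 4); ‖a_1‖ = 5.9161, so e_1 = (0.5071, 0.1690, 0.5071, 0.6761).
e_1·a_2 = 0.5071·1 + 0.1690·4 + 0.5071·1 + 0.6761·1 = 2.3664.
u_2 = a_2 − 2.3664·e_1 = (-0.2000, 3.6000, -0.2000, -0.6000).
‖u_2‖ = 3.6606, so e_2 = (-0.0546, 0.9834, -0.0546, -0.1639).
e_1·a_3 = 0.5071·2 + 0.1690·(-4) + 0.5071·1 + 0.6761·3 = 2.8735; e_2·a_3 = (-0.0546)·2 + 0.9834·(-4) + (-0.0546)·1 + (-0.1639)·3 = -4.5894.
u_3 = a_3 − 2.8735·e_1 + 4.5894·e_2 = (0.2921, 0.0277, -0.7079, 0.3049).
‖u_3‖ = 0.8247, so e_3 = (0.3542, 0.0336, -0.8583, 0.3697).

e_3 = (0.3542, 0.0336, -0.8583, 0.3697)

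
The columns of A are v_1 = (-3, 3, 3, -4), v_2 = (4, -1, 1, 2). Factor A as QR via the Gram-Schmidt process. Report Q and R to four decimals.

q_1 = v_1/‖v_1‖ = (-3, 3, 3, -4)/6.5574 = (-0.4575, 0.4575, 0.4575, -0.6100).
r_{12} = q_1·v_2 = -3.0500.
u_2 = v_2 + 3.0500·q_1 = (2.6047, 0.3953, 2.3953, 0.1395).
‖u_2‖ = 3.5634, so q_2 = (0.7309, 0.1109, 0.6722, 0.0392).

Q = [[-0.4575, 0.7309], [0.4575, 0.1109], [0.4575, 0.6722], [-0.6100, 0.0392]], R = [[6.5574, -3.0500], [0.0000, 3.5634]]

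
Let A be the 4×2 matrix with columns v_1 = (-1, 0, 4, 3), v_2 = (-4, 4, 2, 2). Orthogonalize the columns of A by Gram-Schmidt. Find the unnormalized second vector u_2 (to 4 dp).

u_2 = (-3.3077, 4.0000, -0.7692, -0.0769)

v_1 = (-1, 0, 4, 3); ‖v_1‖ = 5.0990, so e_1 = (-0.1961, 0.0000, 0.7845, 0.5883).
e_1·v_2 = (-0.1961)·(-4) + 0.0000·4 + 0.7845·2 + 0.5883·2 = 3.5301.
u_2 = v_2 − 3.5301·e_1 = (-3.3077, 4.0000, -0.7692, -0.0769).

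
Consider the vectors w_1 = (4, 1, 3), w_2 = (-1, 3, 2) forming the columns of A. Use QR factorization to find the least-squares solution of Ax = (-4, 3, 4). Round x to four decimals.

q_1 = w_1/‖w_1‖ = (4, 1, 3)/5.0990 = (0.7845, 0.1961, 0.5883).
r_{12} = q_1·w_2 = 0.9806.
u_2 = w_2 − 0.9806·q_1 = (-1.7692, 2.8077, 1.4231).
‖u_2‖ = 3.6109, so q_2 = (-0.4900, 0.7776, 0.3941).
Qᵀb = (-0.1961, 5.8690).
Back-substitute: x_2 = 5.8690/3.6109 = 1.6254.
x_1 = (-0.1961 − 0.9806·1.6254)/5.0990 = -0.3510.

x = (-0.3510, 1.6254)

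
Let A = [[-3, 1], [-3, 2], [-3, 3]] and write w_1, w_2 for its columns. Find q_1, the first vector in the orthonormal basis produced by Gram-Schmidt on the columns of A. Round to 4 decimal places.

q_1 = (-0.5774, -0.5774, -0.5774)

w_1 = (-3, -3, -3); ‖w_1‖ = 5.1962, so q_1 = (-0.5774, -0.5774, -0.5774).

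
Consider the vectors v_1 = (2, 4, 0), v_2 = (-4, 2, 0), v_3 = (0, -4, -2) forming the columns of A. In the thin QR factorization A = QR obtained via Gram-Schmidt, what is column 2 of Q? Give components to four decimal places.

e_2 = (-0.8944, 0.4472, 0.0000)

e_1 = v_1/‖v_1‖ = (2, 4, 0)/4.4721 = (0.4472, 0.8944, 0.0000).
r_{12} = e_1·v_2 = 0.0000.
u_2 = v_2 + 0.0000·e_1 = (-4.0000, 2.0000, 0.0000).
‖u_2‖ = 4.4721, so e_2 = (-0.8944, 0.4472, 0.0000).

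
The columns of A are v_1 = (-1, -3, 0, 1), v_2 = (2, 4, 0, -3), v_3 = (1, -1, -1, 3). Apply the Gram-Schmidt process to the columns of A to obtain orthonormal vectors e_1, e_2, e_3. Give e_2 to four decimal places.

v_1 = (-1, -3, 0, 1); ‖v_1‖ = 3.3166, so e_1 = (-0.3015, -0.9045, 0.0000, 0.3015).
e_1·v_2 = (-0.3015)·2 + (-0.9045)·4 + 0.0000·0 + 0.3015·(-3) = -5.1257.
u_2 = v_2 + 5.1257·e_1 = (0.4545, -0.6364, 0.0000, -1.4545).
‖u_2‖ = 1.6514, so e_2 = (0.2752, -0.3853, 0.0000, -0.8808).

e_2 = (0.2752, -0.3853, 0.0000, -0.8808)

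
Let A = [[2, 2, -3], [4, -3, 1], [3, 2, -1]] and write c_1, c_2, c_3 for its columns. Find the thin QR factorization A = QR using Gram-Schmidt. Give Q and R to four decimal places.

Q = [[0.3714, 0.5206, -0.7688], [0.7428, -0.6634, -0.0904], [0.5571, 0.5374, 0.6331]], R = [[5.3852, -0.3714, -0.9285], [0.0000, 4.1063, -2.7628], [0.0000, 0.0000, 1.5828]]

c_1 = (2, 4, 3); ‖c_1‖ = 5.3852, so q_1 = (0.3714, 0.7428, 0.5571).
q_1·c_2 = 0.3714·2 + 0.7428·(-3) + 0.5571·2 = -0.3714.
u_2 = c_2 + 0.3714·q_1 = (2.1379, -2.7241, 2.2069).
‖u_2‖ = 4.1063, so q_2 = (0.5206, -0.6634, 0.5374).
q_1·c_3 = 0.3714·(-3) + 0.7428·1 + 0.5571·(-1) = -0.9285; q_2·c_3 = 0.5206·(-3) + (-0.6634)·1 + 0.5374·(-1) = -2.7628.
u_3 = c_3 + 0.9285·q_1 + 2.7628·q_2 = (-1.2168, -0.1431, 1.0020).
‖u_3‖ = 1.5828, so q_3 = (-0.7688, -0.0904, 0.6331).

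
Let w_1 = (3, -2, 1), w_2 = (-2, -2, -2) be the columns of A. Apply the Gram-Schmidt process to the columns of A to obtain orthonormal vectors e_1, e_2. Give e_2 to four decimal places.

w_1 = (3, -2, 1); ‖w_1‖ = 3.7417, so e_1 = (0.8018, -0.5345, 0.2673).
e_1·w_2 = 0.8018·(-2) + (-0.5345)·(-2) + 0.2673·(-2) = -1.0690.
u_2 = w_2 + 1.0690·e_1 = (-1.1429, -2.5714, -1.7143).
‖u_2‖ = 3.2950, so e_2 = (-0.3468, -0.7804, -0.5203).

e_2 = (-0.3468, -0.7804, -0.5203)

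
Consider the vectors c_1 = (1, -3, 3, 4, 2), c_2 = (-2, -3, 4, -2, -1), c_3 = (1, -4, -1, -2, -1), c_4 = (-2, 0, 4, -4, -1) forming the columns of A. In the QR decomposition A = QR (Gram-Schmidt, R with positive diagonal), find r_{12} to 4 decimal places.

e_1 = c_1/‖c_1‖ = (1, -3, 3, 4, 2)/6.2450 = (0.1601, -0.4804, 0.4804, 0.6405, 0.3203).
r_{12} = e_1·c_2 = 1.4412.

r_{12} = 1.4412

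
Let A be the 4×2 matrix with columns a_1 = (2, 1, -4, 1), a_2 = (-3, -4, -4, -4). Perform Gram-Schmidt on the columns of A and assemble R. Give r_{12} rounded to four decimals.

a_1 = (2, 1, -4, 1); ‖a_1‖ = 4.6904, so e_1 = (0.4264, 0.2132, -0.8528, 0.2132).
r_{12} = e_1·a_2 = 0.4264.

r_{12} = 0.4264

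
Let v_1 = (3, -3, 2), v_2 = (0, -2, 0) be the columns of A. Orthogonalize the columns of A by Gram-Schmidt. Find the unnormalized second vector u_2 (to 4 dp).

u_2 = (-0.8182, -1.1818, -0.5455)

q_1 = v_1/‖v_1‖ = (3, -3, 2)/4.6904 = (0.6396, -0.6396, 0.4264).
r_{12} = q_1·v_2 = 1.2792.
u_2 = v_2 − 1.2792·q_1 = (-0.8182, -1.1818, -0.5455).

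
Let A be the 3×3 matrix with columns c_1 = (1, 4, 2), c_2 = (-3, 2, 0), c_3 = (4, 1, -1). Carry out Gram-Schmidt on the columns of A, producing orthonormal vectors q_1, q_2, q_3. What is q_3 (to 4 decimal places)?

q_1 = c_1/‖c_1‖ = (1, 4, 2)/4.5826 = (0.2182, 0.8729, 0.4364).
r_{12} = q_1·c_2 = 1.0911.
u_2 = c_2 − 1.0911·q_1 = (-3.2381, 1.0476, -0.4762).
‖u_2‖ = 3.4365, so q_2 = (-0.9423, 0.3049, -0.1386).
r_{13} = q_1·c_3 = 1.3093; r_{23} = q_2·c_3 = -3.3256.
u_3 = c_3 − 1.3093·q_1 + 3.3256·q_2 = (0.5806, 0.8710, -2.0323).
‖u_3‖ = 2.2860, so q_3 = (0.2540, 0.3810, -0.8890).

q_3 = (0.2540, 0.3810, -0.8890)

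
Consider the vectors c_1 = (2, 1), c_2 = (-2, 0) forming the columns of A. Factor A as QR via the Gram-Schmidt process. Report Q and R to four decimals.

Q = [[0.8944, -0.4472], [0.4472, 0.8944]], R = [[2.2361, -1.7889], [0.0000, 0.8944]]

c_1 = (2, 1); ‖c_1‖ = 2.2361, so e_1 = (0.8944, 0.4472).
e_1·c_2 = 0.8944·(-2) + 0.4472·0 = -1.7889.
u_2 = c_2 + 1.7889·e_1 = (-0.4000, 0.8000).
‖u_2‖ = 0.8944, so e_2 = (-0.4472, 0.8944).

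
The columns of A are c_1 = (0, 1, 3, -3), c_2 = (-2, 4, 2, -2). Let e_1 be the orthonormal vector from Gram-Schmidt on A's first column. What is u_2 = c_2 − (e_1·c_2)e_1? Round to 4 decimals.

u_2 = (-2.0000, 3.1579, -0.5263, 0.5263)

c_1 = (0, 1, 3, -3); ‖c_1‖ = 4.3589, so e_1 = (0.0000, 0.2294, 0.6882, -0.6882).
e_1·c_2 = 0.0000·(-2) + 0.2294·4 + 0.6882·2 + (-0.6882)·(-2) = 3.6707.
u_2 = c_2 − 3.6707·e_1 = (-2.0000, 3.1579, -0.5263, 0.5263).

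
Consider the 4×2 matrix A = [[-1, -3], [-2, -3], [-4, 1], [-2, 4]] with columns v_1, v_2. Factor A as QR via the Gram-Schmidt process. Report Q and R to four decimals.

e_1 = v_1/‖v_1‖ = (-1, -2, -4, -2)/5.0000 = (-0.2000, -0.4000, -0.8000, -0.4000).
r_{12} = e_1·v_2 = -0.6000.
u_2 = v_2 + 0.6000·e_1 = (-3.1200, -3.2400, 0.5200, 3.7600).
‖u_2‖ = 5.8856, so e_2 = (-0.5301, -0.5505, 0.0884, 0.6389).

Q = [[-0.2000, -0.5301], [-0.4000, -0.5505], [-0.8000, 0.0884], [-0.4000, 0.6389]], R = [[5.0000, -0.6000], [0.0000, 5.8856]]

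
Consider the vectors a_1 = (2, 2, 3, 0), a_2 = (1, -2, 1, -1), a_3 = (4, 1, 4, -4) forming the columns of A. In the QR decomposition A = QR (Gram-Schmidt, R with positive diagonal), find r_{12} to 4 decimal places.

a_1 = (2, 2, 3, 0); ‖a_1‖ = 4.1231, so e_1 = (0.4851, 0.4851, 0.7276, 0.0000).
r_{12} = e_1·a_2 = 0.2425.

r_{12} = 0.2425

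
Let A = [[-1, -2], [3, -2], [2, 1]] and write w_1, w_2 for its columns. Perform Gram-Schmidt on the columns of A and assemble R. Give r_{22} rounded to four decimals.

r_{22} = 2.9520

w_1 = (-1, 3, 2); ‖w_1‖ = 3.7417, so q_1 = (-0.2673, 0.8018, 0.5345).
q_1·w_2 = (-0.2673)·(-2) + 0.8018·(-2) + 0.5345·1 = -0.5345.
u_2 = w_2 + 0.5345·q_1 = (-2.1429, -1.5714, 1.2857).
r_{22} = ‖u_2‖ = 2.9520.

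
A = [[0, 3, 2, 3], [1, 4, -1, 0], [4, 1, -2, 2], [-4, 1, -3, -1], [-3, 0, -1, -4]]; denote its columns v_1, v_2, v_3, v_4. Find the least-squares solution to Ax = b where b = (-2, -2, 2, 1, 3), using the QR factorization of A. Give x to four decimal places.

e_1 = v_1/‖v_1‖ = (0, 1, 4, -4, -3)/6.4807 = (0.0000, 0.1543, 0.6172, -0.6172, -0.4629).
r_{12} = e_1·v_2 = 0.6172.
u_2 = v_2 − 0.6172·e_1 = (3.0000, 3.9048, 0.6190, 1.3810, 0.2857).
‖u_2‖ = 5.1594, so e_2 = (0.5815, 0.7568, 0.1200, 0.2677, 0.0554).
r_{13} = e_1·v_3 = 0.9258; r_{23} = e_2·v_3 = -0.6922.
u_3 = v_3 − 0.9258·e_1 + 0.6922·e_2 = (2.4025, -0.6190, -2.4884, -2.2433, -0.5331).
‖u_3‖ = 4.2028, so e_3 = (0.5716, -0.1473, -0.5921, -0.5338, -0.1268).
r_{14} = e_1·v_4 = 3.7033; r_{24} = e_2·v_4 = 1.4952; r_{34} = e_3·v_4 = 1.5719.
u_4 = v_4 − 3.7033·e_1 − 1.4952·e_2 − 1.5719·e_3 = (1.2320, -1.4715, 0.4656, 1.7245, -2.1691).
‖u_4‖ = 3.4028, so e_4 = (0.3621, -0.4324, 0.1368, 0.5068, -0.6375).
Qᵀb = (-1.0801, -2.0028, -2.9472, -0.9911).
Back-substitute: x_4 = -0.9911/3.4028 = -0.2913.
x_3 = (-2.9472 − 1.5719·(-0.2913))/4.2028 = -0.5923.
x_2 = (-2.0028 + 0.6922·(-0.5923) − 1.4952·(-0.2913))/5.1594 = -0.3832.
x_1 = (-1.0801 − 0.6172·(-0.3832) − 0.9258·(-0.5923) − 3.7033·(-0.2913))/6.4807 = 0.1209.

x = (0.1209, -0.3832, -0.5923, -0.2913)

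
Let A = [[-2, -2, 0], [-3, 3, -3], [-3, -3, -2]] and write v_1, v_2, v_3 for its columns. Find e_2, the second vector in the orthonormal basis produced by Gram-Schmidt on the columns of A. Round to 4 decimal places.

v_1 = (-2, -3, -3); ‖v_1‖ = 4.6904, so e_1 = (-0.4264, -0.6396, -0.6396).
e_1·v_2 = (-0.4264)·(-2) + (-0.6396)·3 + (-0.6396)·(-3) = 0.8528.
u_2 = v_2 − 0.8528·e_1 = (-1.6364, 3.5455, -2.4545).
‖u_2‖ = 4.6122, so e_2 = (-0.3548, 0.7687, -0.5322).

e_2 = (-0.3548, 0.7687, -0.5322)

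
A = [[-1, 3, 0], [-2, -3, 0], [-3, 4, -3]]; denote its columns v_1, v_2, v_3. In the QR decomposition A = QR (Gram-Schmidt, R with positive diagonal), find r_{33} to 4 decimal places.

r_{33} = 1.3585

q_1 = v_1/‖v_1‖ = (-1, -2, -3)/3.7417 = (-0.2673, -0.5345, -0.8018).
r_{12} = q_1·v_2 = -2.4054.
u_2 = v_2 + 2.4054·q_1 = (2.3571, -4.2857, 2.0714).
‖u_2‖ = 5.3117, so q_2 = (0.4438, -0.8068, 0.3900).
r_{13} = q_1·v_3 = 2.4054; r_{23} = q_2·v_3 = -1.1699.
u_3 = v_3 − 2.4054·q_1 + 1.1699·q_2 = (1.1620, 0.3418, -0.6152).
r_{33} = ‖u_3‖ = 1.3585.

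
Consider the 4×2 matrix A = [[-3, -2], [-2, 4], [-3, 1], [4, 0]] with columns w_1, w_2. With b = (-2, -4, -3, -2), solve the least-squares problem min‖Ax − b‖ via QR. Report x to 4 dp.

w_1 = (-3, -2, -3, 4); ‖w_1‖ = 6.1644, so e_1 = (-0.4867, -0.3244, -0.4867, 0.6489).
e_1·w_2 = (-0.4867)·(-2) + (-0.3244)·4 + (-0.4867)·1 + 0.6489·0 = -0.8111.
u_2 = w_2 + 0.8111·e_1 = (-2.3947, 3.7368, 0.6053, 0.5263).
‖u_2‖ = 4.5102, so e_2 = (-0.5310, 0.8285, 0.1342, 0.1167).
Qᵀb = (2.4333, -2.8882).
Back-substitute: x_2 = -2.8882/4.5102 = -0.6404.
x_1 = (2.4333 + 0.8111·(-0.6404))/6.1644 = 0.3105.

x = (0.3105, -0.6404)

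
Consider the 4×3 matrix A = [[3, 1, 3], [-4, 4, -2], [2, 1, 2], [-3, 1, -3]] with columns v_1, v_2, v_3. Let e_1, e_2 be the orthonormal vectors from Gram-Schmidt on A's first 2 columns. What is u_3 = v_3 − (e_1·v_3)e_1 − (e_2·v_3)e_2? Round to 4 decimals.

u_3 = (-0.1369, 0.2357, -0.2129, -0.5932)

v_1 = (3, -4, 2, -3); ‖v_1‖ = 6.1644, so e_1 = (0.4867, -0.6489, 0.3244, -0.4867).
e_1·v_2 = 0.4867·1 + (-0.6489)·4 + 0.3244·1 + (-0.4867)·1 = -2.2711.
u_2 = v_2 + 2.2711·e_1 = (2.1053, 2.5263, 1.7368, -0.1053).
‖u_2‖ = 3.7205, so e_2 = (0.5659, 0.6790, 0.4668, -0.0283).
e_1·v_3 = 0.4867·3 + (-0.6489)·(-2) + 0.3244·2 + (-0.4867)·(-3) = 4.8666; e_2·v_3 = 0.5659·3 + 0.6790·(-2) + 0.4668·2 + (-0.0283)·(-3) = 1.3581.
u_3 = v_3 − 4.8666·e_1 − 1.3581·e_2 = (-0.1369, 0.2357, -0.2129, -0.5932).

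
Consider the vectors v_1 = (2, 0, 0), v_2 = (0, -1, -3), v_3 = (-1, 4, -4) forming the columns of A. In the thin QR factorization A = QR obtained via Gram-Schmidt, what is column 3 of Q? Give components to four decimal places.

v_1 = (2, 0, 0); ‖v_1‖ = 2.0000, so e_1 = (1.0000, 0.0000, 0.0000).
e_1·v_2 = 1.0000·0 + 0.0000·(-1) + 0.0000·(-3) = 0.0000.
u_2 = v_2 + 0.0000·e_1 = (0.0000, -1.0000, -3.0000).
‖u_2‖ = 3.1623, so e_2 = (0.0000, -0.3162, -0.9487).
e_1·v_3 = 1.0000·(-1) + 0.0000·4 + 0.0000·(-4) = -1.0000; e_2·v_3 = 0.0000·(-1) + (-0.3162)·4 + (-0.9487)·(-4) = 2.5298.
u_3 = v_3 + 1.0000·e_1 − 2.5298·e_2 = (0.0000, 4.8000, -1.6000).
‖u_3‖ = 5.0596, so e_3 = (0.0000, 0.9487, -0.3162).

e_3 = (0.0000, 0.9487, -0.3162)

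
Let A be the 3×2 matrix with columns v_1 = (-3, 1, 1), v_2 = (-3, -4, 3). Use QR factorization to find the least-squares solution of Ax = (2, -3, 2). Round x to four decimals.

x = (-1.0774, 0.6065)

e_1 = v_1/‖v_1‖ = (-3, 1, 1)/3.3166 = (-0.9045, 0.3015, 0.3015).
r_{12} = e_1·v_2 = 2.4121.
u_2 = v_2 − 2.4121·e_1 = (-0.8182, -4.7273, 2.2727).
‖u_2‖ = 5.3087, so e_2 = (-0.1541, -0.8905, 0.4281).
Qᵀb = (-2.1106, 3.2194).
Back-substitute: x_2 = 3.2194/5.3087 = 0.6065.
x_1 = (-2.1106 − 2.4121·0.6065)/3.3166 = -1.0774.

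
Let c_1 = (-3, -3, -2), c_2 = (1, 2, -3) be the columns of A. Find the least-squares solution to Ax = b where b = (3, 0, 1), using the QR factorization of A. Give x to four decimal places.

x = (-0.5151, -0.1104)

c_1 = (-3, -3, -2); ‖c_1‖ = 4.6904, so e_1 = (-0.6396, -0.6396, -0.4264).
e_1·c_2 = (-0.6396)·1 + (-0.6396)·2 + (-0.4264)·(-3) = -0.6396.
u_2 = c_2 + 0.6396·e_1 = (0.5909, 1.5909, -3.2727).
‖u_2‖ = 3.6866, so e_2 = (0.1603, 0.4315, -0.8877).
Qᵀb = (-2.3452, -0.4069).
Back-substitute: x_2 = -0.4069/3.6866 = -0.1104.
x_1 = (-2.3452 + 0.6396·(-0.1104))/4.6904 = -0.5151.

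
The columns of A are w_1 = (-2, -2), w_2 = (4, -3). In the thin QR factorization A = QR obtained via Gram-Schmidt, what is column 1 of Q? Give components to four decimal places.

q_1 = (-0.7071, -0.7071)

q_1 = w_1/‖w_1‖ = (-2, -2)/2.8284 = (-0.7071, -0.7071).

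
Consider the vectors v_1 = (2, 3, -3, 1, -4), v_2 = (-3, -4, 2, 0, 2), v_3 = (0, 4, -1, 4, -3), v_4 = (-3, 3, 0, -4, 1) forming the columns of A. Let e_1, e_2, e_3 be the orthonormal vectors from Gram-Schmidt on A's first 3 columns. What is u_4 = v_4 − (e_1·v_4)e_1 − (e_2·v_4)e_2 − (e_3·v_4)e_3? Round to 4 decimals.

u_4 = (-3.9197, 2.4415, -0.5652, -2.9064, -0.4314)

e_1 = v_1/‖v_1‖ = (2, 3, -3, 1, -4)/6.2450 = (0.3203, 0.4804, -0.4804, 0.1601, -0.6405).
r_{12} = e_1·v_2 = -5.1241.
u_2 = v_2 + 5.1241·e_1 = (-1.3590, -1.5385, -0.4615, 0.8205, -1.2821).
‖u_2‖ = 2.5968, so e_2 = (-0.5233, -0.5924, -0.1777, 0.3160, -0.4937).
r_{13} = e_1·v_3 = 4.9640; r_{23} = e_2·v_3 = 0.5529.
u_3 = v_3 − 4.9640·e_1 − 0.5529·e_2 = (-1.3004, 1.9430, 1.4829, 3.0304, 0.4525).
‖u_3‖ = 4.1296, so e_3 = (-0.3149, 0.4705, 0.3591, 0.7338, 0.1096).
r_{14} = e_1·v_4 = -0.8006; r_{24} = e_2·v_4 = -1.9649; r_{34} = e_3·v_4 = -0.4696.
u_4 = v_4 + 0.8006·e_1 + 1.9649·e_2 + 0.4696·e_3 = (-3.9197, 2.4415, -0.5652, -2.9064, -0.4314).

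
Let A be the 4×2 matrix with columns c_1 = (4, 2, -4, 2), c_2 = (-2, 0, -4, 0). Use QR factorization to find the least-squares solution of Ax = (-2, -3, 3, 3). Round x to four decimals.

x = (-0.4565, -0.2174)

c_1 = (4, 2, -4, 2); ‖c_1‖ = 6.3246, so e_1 = (0.6325, 0.3162, -0.6325, 0.3162).
e_1·c_2 = 0.6325·(-2) + 0.3162·0 + (-0.6325)·(-4) + 0.3162·0 = 1.2649.
u_2 = c_2 − 1.2649·e_1 = (-2.8000, -0.4000, -3.2000, -0.4000).
‖u_2‖ = 4.2895, so e_2 = (-0.6528, -0.0933, -0.7460, -0.0933).
Qᵀb = (-3.1623, -0.9325).
Back-substitute: x_2 = -0.9325/4.2895 = -0.2174.
x_1 = (-3.1623 − 1.2649·(-0.2174))/6.3246 = -0.4565.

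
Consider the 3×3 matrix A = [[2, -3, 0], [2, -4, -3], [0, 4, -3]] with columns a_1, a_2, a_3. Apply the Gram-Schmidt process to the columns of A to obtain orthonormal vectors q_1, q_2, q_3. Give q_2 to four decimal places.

q_1 = a_1/‖a_1‖ = (2, 2, 0)/2.8284 = (0.7071, 0.7071, 0.0000).
r_{12} = q_1·a_2 = -4.9497.
u_2 = a_2 + 4.9497·q_1 = (0.5000, -0.5000, 4.0000).
‖u_2‖ = 4.0620, so q_2 = (0.1231, -0.1231, 0.9847).

q_2 = (0.1231, -0.1231, 0.9847)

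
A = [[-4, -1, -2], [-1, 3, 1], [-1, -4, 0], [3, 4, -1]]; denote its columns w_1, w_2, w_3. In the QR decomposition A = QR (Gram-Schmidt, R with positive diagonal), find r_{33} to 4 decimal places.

r_{33} = 2.3095

q_1 = w_1/‖w_1‖ = (-4, -1, -1, 3)/5.1962 = (-0.7698, -0.1925, -0.1925, 0.5774).
r_{12} = q_1·w_2 = 3.2717.
u_2 = w_2 − 3.2717·q_1 = (1.5185, 3.6296, -3.3704, 2.1111).
‖u_2‖ = 5.5943, so q_2 = (0.2714, 0.6488, -0.6025, 0.3774).
r_{13} = q_1·w_3 = 0.7698; r_{23} = q_2·w_3 = -0.2714.
u_3 = w_3 − 0.7698·q_1 + 0.2714·q_2 = (-1.3337, 1.3243, -0.0154, -1.3420).
r_{33} = ‖u_3‖ = 2.3095.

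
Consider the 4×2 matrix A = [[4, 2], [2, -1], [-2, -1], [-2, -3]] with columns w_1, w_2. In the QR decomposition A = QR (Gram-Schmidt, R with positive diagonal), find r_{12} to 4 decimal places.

r_{12} = 2.6458

w_1 = (4, 2, -2, -2); ‖w_1‖ = 5.2915, so e_1 = (0.7559, 0.3780, -0.3780, -0.3780).
r_{12} = e_1·w_2 = 2.6458.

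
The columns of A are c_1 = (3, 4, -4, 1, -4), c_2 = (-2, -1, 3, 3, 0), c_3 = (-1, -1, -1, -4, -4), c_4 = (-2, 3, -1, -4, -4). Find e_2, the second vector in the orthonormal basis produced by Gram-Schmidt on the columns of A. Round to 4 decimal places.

e_2 = (-0.2484, 0.0758, 0.4125, 0.8124, -0.3199)

c_1 = (3, 4, -4, 1, -4); ‖c_1‖ = 7.6158, so e_1 = (0.3939, 0.5252, -0.5252, 0.1313, -0.5252).
e_1·c_2 = 0.3939·(-2) + 0.5252·(-1) + (-0.5252)·3 + 0.1313·3 + (-0.5252)·0 = -2.4948.
u_2 = c_2 + 2.4948·e_1 = (-1.0172, 0.3103, 1.6897, 3.3276, -1.3103).
‖u_2‖ = 4.0958, so e_2 = (-0.2484, 0.0758, 0.4125, 0.8124, -0.3199).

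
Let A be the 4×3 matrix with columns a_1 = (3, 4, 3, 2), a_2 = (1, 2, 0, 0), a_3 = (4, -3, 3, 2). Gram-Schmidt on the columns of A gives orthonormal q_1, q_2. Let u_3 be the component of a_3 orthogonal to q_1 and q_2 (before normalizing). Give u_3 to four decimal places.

u_3 = (3.3913, -1.6957, -0.7826, -0.5217)

a_1 = (3, 4, 3, 2); ‖a_1‖ = 6.1644, so q_1 = (0.4867, 0.6489, 0.4867, 0.3244).
q_1·a_2 = 0.4867·1 + 0.6489·2 + 0.4867·0 + 0.3244·0 = 1.7844.
u_2 = a_2 − 1.7844·q_1 = (0.1316, 0.8421, -0.8684, -0.5789).
‖u_2‖ = 1.3475, so q_2 = (0.0976, 0.6249, -0.6445, -0.4296).
q_1·a_3 = 0.4867·4 + 0.6489·(-3) + 0.4867·3 + 0.3244·2 = 2.1089; q_2·a_3 = 0.0976·4 + 0.6249·(-3) + (-0.6445)·3 + (-0.4296)·2 = -4.2769.
u_3 = a_3 − 2.1089·q_1 + 4.2769·q_2 = (3.3913, -1.6957, -0.7826, -0.5217).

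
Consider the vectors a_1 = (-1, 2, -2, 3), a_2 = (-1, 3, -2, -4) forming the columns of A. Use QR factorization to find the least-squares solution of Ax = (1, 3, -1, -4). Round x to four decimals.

a_1 = (-1, 2, -2, 3); ‖a_1‖ = 4.2426, so e_1 = (-0.2357, 0.4714, -0.4714, 0.7071).
e_1·a_2 = (-0.2357)·(-1) + 0.4714·3 + (-0.4714)·(-2) + 0.7071·(-4) = -0.2357.
u_2 = a_2 + 0.2357·e_1 = (-1.0556, 3.1111, -2.1111, -3.8333).
‖u_2‖ = 5.4722, so e_2 = (-0.1929, 0.5685, -0.3858, -0.7005).
Qᵀb = (-1.1785, 4.7006).
Back-substitute: x_2 = 4.7006/5.4722 = 0.8590.
x_1 = (-1.1785 + 0.2357·0.8590)/4.2426 = -0.2301.

x = (-0.2301, 0.8590)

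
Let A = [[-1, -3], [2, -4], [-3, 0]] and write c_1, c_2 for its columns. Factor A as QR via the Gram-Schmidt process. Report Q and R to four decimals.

c_1 = (-1, 2, -3); ‖c_1‖ = 3.7417, so e_1 = (-0.2673, 0.5345, -0.8018).
e_1·c_2 = (-0.2673)·(-3) + 0.5345·(-4) + (-0.8018)·0 = -1.3363.
u_2 = c_2 + 1.3363·e_1 = (-3.3571, -3.2857, -1.0714).
‖u_2‖ = 4.8181, so e_2 = (-0.6968, -0.6819, -0.2224).

Q = [[-0.2673, -0.6968], [0.5345, -0.6819], [-0.8018, -0.2224]], R = [[3.7417, -1.3363], [0.0000, 4.8181]]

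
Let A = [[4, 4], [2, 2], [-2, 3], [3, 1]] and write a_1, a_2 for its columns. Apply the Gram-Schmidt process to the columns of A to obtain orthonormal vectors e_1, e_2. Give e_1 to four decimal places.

e_1 = (0.6963, 0.3482, -0.3482, 0.5222)

a_1 = (4, 2, -2, 3); ‖a_1‖ = 5.7446, so e_1 = (0.6963, 0.3482, -0.3482, 0.5222).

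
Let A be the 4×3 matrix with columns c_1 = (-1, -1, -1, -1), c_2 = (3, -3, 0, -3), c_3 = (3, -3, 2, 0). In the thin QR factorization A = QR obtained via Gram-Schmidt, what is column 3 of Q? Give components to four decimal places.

c_1 = (-1, -1, -1, -1); ‖c_1‖ = 2.0000, so q_1 = (-0.5000, -0.5000, -0.5000, -0.5000).
q_1·c_2 = (-0.5000)·3 + (-0.5000)·(-3) + (-0.5000)·0 + (-0.5000)·(-3) = 1.5000.
u_2 = c_2 − 1.5000·q_1 = (3.7500, -2.2500, 0.7500, -2.2500).
‖u_2‖ = 4.9749, so q_2 = (0.7538, -0.4523, 0.1508, -0.4523).
q_1·c_3 = (-0.5000)·3 + (-0.5000)·(-3) + (-0.5000)·2 + (-0.5000)·0 = -1.0000; q_2·c_3 = 0.7538·3 + (-0.4523)·(-3) + 0.1508·2 + (-0.4523)·0 = 3.9196.
u_3 = c_3 + 1.0000·q_1 − 3.9196·q_2 = (-0.4545, -1.7273, 0.9091, 1.2727).
‖u_3‖ = 2.3741, so q_3 = (-0.1915, -0.7275, 0.3829, 0.5361).

q_3 = (-0.1915, -0.7275, 0.3829, 0.5361)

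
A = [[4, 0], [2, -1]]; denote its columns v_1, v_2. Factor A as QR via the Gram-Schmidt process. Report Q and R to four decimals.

v_1 = (4, 2); ‖v_1‖ = 4.4721, so q_1 = (0.8944, 0.4472).
q_1·v_2 = 0.8944·0 + 0.4472·(-1) = -0.4472.
u_2 = v_2 + 0.4472·q_1 = (0.4000, -0.8000).
‖u_2‖ = 0.8944, so q_2 = (0.4472, -0.8944).

Q = [[0.8944, 0.4472], [0.4472, -0.8944]], R = [[4.4721, -0.4472], [0.0000, 0.8944]]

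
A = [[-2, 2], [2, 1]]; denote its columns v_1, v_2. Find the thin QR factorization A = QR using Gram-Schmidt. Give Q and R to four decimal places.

Q = [[-0.7071, 0.7071], [0.7071, 0.7071]], R = [[2.8284, -0.7071], [0.0000, 2.1213]]

v_1 = (-2, 2); ‖v_1‖ = 2.8284, so e_1 = (-0.7071, 0.7071).
e_1·v_2 = (-0.7071)·2 + 0.7071·1 = -0.7071.
u_2 = v_2 + 0.7071·e_1 = (1.5000, 1.5000).
‖u_2‖ = 2.1213, so e_2 = (0.7071, 0.7071).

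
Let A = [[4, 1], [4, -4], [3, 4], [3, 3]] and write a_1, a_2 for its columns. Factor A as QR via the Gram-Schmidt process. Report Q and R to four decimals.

a_1 = (4, 4, 3, 3); ‖a_1‖ = 7.0711, so e_1 = (0.5657, 0.5657, 0.4243, 0.4243).
e_1·a_2 = 0.5657·1 + 0.5657·(-4) + 0.4243·4 + 0.4243·3 = 1.2728.
u_2 = a_2 − 1.2728·e_1 = (0.2800, -4.7200, 3.4600, 2.4600).
‖u_2‖ = 6.3545, so e_2 = (0.0441, -0.7428, 0.5445, 0.3871).

Q = [[0.5657, 0.0441], [0.5657, -0.7428], [0.4243, 0.5445], [0.4243, 0.3871]], R = [[7.0711, 1.2728], [0.0000, 6.3545]]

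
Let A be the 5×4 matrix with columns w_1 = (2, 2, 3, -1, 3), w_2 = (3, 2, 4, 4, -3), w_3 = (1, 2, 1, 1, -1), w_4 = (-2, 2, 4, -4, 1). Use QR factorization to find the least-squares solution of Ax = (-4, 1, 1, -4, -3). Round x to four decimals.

x = (-1.2038, -0.2007, 0.8075, 1.1722)

q_1 = w_1/‖w_1‖ = (2, 2, 3, -1, 3)/5.1962 = (0.3849, 0.3849, 0.5774, -0.1925, 0.5774).
r_{12} = q_1·w_2 = 1.7321.
u_2 = w_2 − 1.7321·q_1 = (2.3333, 1.3333, 3.0000, 4.3333, -4.0000).
‖u_2‖ = 7.1414, so q_2 = (0.3267, 0.1867, 0.4201, 0.6068, -0.5601).
r_{13} = q_1·w_3 = 0.9623; r_{23} = q_2·w_3 = 2.2871.
u_3 = w_3 − 0.9623·q_1 − 2.2871·q_2 = (-0.1176, 1.2026, -0.5163, -0.2026, -0.2745).
‖u_3‖ = 1.3576, so q_3 = (-0.0867, 0.8858, -0.3803, -0.1492, -0.2022).
r_{14} = q_1·w_4 = 3.6566; r_{24} = q_2·w_4 = -1.5870; r_{34} = q_3·w_4 = 0.8184.
u_4 = w_4 − 3.6566·q_1 + 1.5870·q_2 − 0.8184·q_3 = (-2.8180, 0.1639, 2.8668, -2.2112, -1.8345).
‖u_4‖ = 4.9438, so q_4 = (-0.5700, 0.0332, 0.5799, -0.4473, -0.3711).
Qᵀb = (-1.5396, -1.4470, 2.0557, 5.7953).
Back-substitute: x_4 = 5.7953/4.9438 = 1.1722.
x_3 = (2.0557 − 0.8184·1.1722)/1.3576 = 0.8075.
x_2 = (-1.4470 − 2.2871·0.8075 + 1.5870·1.1722)/7.1414 = -0.2007.
x_1 = (-1.5396 − 1.7321·(-0.2007) − 0.9623·0.8075 − 3.6566·1.1722)/5.1962 = -1.2038.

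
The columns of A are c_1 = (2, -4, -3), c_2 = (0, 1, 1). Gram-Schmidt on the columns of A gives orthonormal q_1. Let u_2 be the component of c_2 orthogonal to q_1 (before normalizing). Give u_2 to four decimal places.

u_2 = (0.4828, 0.0345, 0.2759)

c_1 = (2, -4, -3); ‖c_1‖ = 5.3852, so q_1 = (0.3714, -0.7428, -0.5571).
q_1·c_2 = 0.3714·0 + (-0.7428)·1 + (-0.5571)·1 = -1.2999.
u_2 = c_2 + 1.2999·q_1 = (0.4828, 0.0345, 0.2759).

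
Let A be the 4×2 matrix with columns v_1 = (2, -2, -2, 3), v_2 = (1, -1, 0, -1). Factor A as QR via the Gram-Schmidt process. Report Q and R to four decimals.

q_1 = v_1/‖v_1‖ = (2, -2, -2, 3)/4.5826 = (0.4364, -0.4364, -0.4364, 0.6547).
r_{12} = q_1·v_2 = 0.2182.
u_2 = v_2 − 0.2182·q_1 = (0.9048, -0.9048, 0.0952, -1.1429).
‖u_2‖ = 1.7182, so q_2 = (0.5266, -0.5266, 0.0554, -0.6651).

Q = [[0.4364, 0.5266], [-0.4364, -0.5266], [-0.4364, 0.0554], [0.6547, -0.6651]], R = [[4.5826, 0.2182], [0.0000, 1.7182]]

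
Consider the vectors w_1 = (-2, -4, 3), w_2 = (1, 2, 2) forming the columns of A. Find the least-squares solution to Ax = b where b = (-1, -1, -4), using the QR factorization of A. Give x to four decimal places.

w_1 = (-2, -4, 3); ‖w_1‖ = 5.3852, so q_1 = (-0.3714, -0.7428, 0.5571).
q_1·w_2 = (-0.3714)·1 + (-0.7428)·2 + 0.5571·2 = -0.7428.
u_2 = w_2 + 0.7428·q_1 = (0.7241, 1.4483, 2.4138).
‖u_2‖ = 2.9066, so q_2 = (0.2491, 0.4983, 0.8305).
Qᵀb = (-1.1142, -4.0692).
Back-substitute: x_2 = -4.0692/2.9066 = -1.4000.
x_1 = (-1.1142 + 0.7428·(-1.4000))/5.3852 = -0.4000.

x = (-0.4000, -1.4000)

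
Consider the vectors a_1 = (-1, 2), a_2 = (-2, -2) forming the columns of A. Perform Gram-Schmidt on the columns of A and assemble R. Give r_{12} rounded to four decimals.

a_1 = (-1, 2); ‖a_1‖ = 2.2361, so e_1 = (-0.4472, 0.8944).
r_{12} = e_1·a_2 = -0.8944.

r_{12} = -0.8944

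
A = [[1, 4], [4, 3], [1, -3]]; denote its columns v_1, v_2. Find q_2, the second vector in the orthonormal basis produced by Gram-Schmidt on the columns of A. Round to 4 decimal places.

q_1 = v_1/‖v_1‖ = (1, 4, 1)/4.2426 = (0.2357, 0.9428, 0.2357).
r_{12} = q_1·v_2 = 3.0641.
u_2 = v_2 − 3.0641·q_1 = (3.2778, 0.1111, -3.7222).
‖u_2‖ = 4.9610, so q_2 = (0.6607, 0.0224, -0.7503).

q_2 = (0.6607, 0.0224, -0.7503)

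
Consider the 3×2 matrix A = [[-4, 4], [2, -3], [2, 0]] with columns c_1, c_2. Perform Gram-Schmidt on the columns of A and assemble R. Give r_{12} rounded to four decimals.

r_{12} = -4.4907

q_1 = c_1/‖c_1‖ = (-4, 2, 2)/4.8990 = (-0.8165, 0.4082, 0.4082).
r_{12} = q_1·c_2 = -4.4907.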